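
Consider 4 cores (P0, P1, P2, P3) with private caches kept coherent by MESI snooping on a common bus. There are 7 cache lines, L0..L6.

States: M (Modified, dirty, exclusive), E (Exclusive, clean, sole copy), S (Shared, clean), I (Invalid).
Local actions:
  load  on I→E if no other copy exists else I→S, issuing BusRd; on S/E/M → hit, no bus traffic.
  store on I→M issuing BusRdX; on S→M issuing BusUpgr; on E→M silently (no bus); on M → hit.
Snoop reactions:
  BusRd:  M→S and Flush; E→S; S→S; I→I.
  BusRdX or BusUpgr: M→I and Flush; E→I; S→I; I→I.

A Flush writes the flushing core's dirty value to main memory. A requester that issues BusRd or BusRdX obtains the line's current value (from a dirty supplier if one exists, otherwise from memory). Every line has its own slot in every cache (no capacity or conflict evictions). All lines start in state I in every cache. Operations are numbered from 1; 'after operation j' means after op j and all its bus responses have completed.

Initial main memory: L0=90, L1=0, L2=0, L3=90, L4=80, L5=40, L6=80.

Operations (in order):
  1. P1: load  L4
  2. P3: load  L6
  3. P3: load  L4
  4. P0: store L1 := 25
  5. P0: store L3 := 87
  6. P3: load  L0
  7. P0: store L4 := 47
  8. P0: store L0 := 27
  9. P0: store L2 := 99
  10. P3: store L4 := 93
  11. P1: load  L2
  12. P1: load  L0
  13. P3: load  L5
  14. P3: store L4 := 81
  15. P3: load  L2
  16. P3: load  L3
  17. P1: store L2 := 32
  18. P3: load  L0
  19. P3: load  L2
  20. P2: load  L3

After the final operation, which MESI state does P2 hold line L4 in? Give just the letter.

[1] P1: load  L4 | P0:I, P1:E(80), P2:I, P3:I | bus: BusRd
[2] P3: load  L6 | P0:I, P1:I, P2:I, P3:E(80) | bus: BusRd
[3] P3: load  L4 | P0:I, P1:S(80), P2:I, P3:S(80) | bus: BusRd
[4] P0: store L1 := 25 | P0:M(25), P1:I, P2:I, P3:I | bus: BusRdX
[5] P0: store L3 := 87 | P0:M(87), P1:I, P2:I, P3:I | bus: BusRdX
[6] P3: load  L0 | P0:I, P1:I, P2:I, P3:E(90) | bus: BusRd
[7] P0: store L4 := 47 | P0:M(47), P1:I, P2:I, P3:I | bus: BusRdX
[8] P0: store L0 := 27 | P0:M(27), P1:I, P2:I, P3:I | bus: BusRdX
[9] P0: store L2 := 99 | P0:M(99), P1:I, P2:I, P3:I | bus: BusRdX
[10] P3: store L4 := 93 | P0:I, P1:I, P2:I, P3:M(93) | bus: BusRdX,Flush
[11] P1: load  L2 | P0:S(99), P1:S(99), P2:I, P3:I | bus: BusRd,Flush
[12] P1: load  L0 | P0:S(27), P1:S(27), P2:I, P3:I | bus: BusRd,Flush
[13] P3: load  L5 | P0:I, P1:I, P2:I, P3:E(40) | bus: BusRd
[14] P3: store L4 := 81 | P0:I, P1:I, P2:I, P3:M(81) | bus: none
[15] P3: load  L2 | P0:S(99), P1:S(99), P2:I, P3:S(99) | bus: BusRd
[16] P3: load  L3 | P0:S(87), P1:I, P2:I, P3:S(87) | bus: BusRd,Flush
[17] P1: store L2 := 32 | P0:I, P1:M(32), P2:I, P3:I | bus: BusUpgr
[18] P3: load  L0 | P0:S(27), P1:S(27), P2:I, P3:S(27) | bus: BusRd
[19] P3: load  L2 | P0:I, P1:S(32), P2:I, P3:S(32) | bus: BusRd,Flush
[20] P2: load  L3 | P0:S(87), P1:I, P2:S(87), P3:S(87) | bus: BusRd

state = I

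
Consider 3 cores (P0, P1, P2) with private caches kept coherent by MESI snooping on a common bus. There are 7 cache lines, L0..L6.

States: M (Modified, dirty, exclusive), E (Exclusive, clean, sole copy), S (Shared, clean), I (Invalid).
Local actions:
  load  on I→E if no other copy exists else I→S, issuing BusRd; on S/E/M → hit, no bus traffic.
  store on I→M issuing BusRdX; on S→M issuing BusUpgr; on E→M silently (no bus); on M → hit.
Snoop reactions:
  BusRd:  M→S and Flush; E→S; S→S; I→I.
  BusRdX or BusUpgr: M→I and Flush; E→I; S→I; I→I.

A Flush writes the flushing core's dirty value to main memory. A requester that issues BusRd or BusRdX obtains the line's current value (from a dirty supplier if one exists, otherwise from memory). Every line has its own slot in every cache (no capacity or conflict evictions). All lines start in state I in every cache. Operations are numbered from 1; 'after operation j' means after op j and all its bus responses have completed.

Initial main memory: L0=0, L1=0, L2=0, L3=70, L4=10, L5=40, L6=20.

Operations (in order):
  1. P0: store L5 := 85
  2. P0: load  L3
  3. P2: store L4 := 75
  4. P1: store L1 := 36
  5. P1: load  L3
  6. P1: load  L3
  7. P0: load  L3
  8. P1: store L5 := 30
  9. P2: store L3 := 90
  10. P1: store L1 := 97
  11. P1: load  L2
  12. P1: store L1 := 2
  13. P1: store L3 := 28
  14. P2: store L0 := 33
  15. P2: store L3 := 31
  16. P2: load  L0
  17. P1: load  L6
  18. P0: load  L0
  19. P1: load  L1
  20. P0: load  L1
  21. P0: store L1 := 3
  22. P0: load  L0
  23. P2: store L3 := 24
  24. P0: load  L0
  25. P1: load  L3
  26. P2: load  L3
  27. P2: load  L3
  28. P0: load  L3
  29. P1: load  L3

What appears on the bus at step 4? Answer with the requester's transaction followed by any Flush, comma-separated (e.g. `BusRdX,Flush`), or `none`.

  op1 P0: store L5 := 85 → M/I/I on L5; bus BusRdX; mem=40
  op2 P0: load  L3 → E/I/I on L3; bus BusRd; mem=70
  op3 P2: store L4 := 75 → I/I/M on L4; bus BusRdX; mem=10
  op4 P1: store L1 := 36 → I/M/I on L1; bus BusRdX; mem=0
  op5 P1: load  L3 → S/S/I on L3; bus BusRd; mem=70
  op6 P1: load  L3 → S/S/I on L3; bus (none); mem=70
  op7 P0: load  L3 → S/S/I on L3; bus (none); mem=70
  op8 P1: store L5 := 30 → I/M/I on L5; bus BusRdX Flush; mem=85
  op9 P2: store L3 := 90 → I/I/M on L3; bus BusRdX; mem=70
  op10 P1: store L1 := 97 → I/M/I on L1; bus (none); mem=0
  op11 P1: load  L2 → I/E/I on L2; bus BusRd; mem=0
  op12 P1: store L1 := 2 → I/M/I on L1; bus (none); mem=0
  op13 P1: store L3 := 28 → I/M/I on L3; bus BusRdX Flush; mem=90
  op14 P2: store L0 := 33 → I/I/M on L0; bus BusRdX; mem=0
  op15 P2: store L3 := 31 → I/I/M on L3; bus BusRdX Flush; mem=28
  op16 P2: load  L0 → I/I/M on L0; bus (none); mem=0
  op17 P1: load  L6 → I/E/I on L6; bus BusRd; mem=20
  op18 P0: load  L0 → S/I/S on L0; bus BusRd Flush; mem=33
  op19 P1: load  L1 → I/M/I on L1; bus (none); mem=0
  op20 P0: load  L1 → S/S/I on L1; bus BusRd Flush; mem=2
  op21 P0: store L1 := 3 → M/I/I on L1; bus BusUpgr; mem=2
  op22 P0: load  L0 → S/I/S on L0; bus (none); mem=33
  op23 P2: store L3 := 24 → I/I/M on L3; bus (none); mem=28
  op24 P0: load  L0 → S/I/S on L0; bus (none); mem=33
  op25 P1: load  L3 → I/S/S on L3; bus BusRd Flush; mem=24
  op26 P2: load  L3 → I/S/S on L3; bus (none); mem=24
  op27 P2: load  L3 → I/S/S on L3; bus (none); mem=24
  op28 P0: load  L3 → S/S/S on L3; bus BusRd; mem=24
  op29 P1: load  L3 → S/S/S on L3; bus (none); mem=24

bus = BusRdX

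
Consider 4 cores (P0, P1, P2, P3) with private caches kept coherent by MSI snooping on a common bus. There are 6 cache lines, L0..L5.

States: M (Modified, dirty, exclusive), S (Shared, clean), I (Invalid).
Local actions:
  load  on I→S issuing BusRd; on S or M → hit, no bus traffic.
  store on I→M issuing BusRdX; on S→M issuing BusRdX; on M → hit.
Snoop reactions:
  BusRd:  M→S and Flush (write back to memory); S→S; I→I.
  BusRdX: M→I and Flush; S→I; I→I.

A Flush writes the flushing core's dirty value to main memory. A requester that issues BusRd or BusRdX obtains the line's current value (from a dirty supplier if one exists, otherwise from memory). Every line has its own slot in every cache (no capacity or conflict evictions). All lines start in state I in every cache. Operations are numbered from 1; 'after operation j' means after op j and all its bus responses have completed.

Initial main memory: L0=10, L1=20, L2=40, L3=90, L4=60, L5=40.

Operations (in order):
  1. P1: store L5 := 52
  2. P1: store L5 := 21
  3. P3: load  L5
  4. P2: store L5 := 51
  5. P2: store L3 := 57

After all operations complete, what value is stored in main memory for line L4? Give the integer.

memory[L4] = 60

[1] P1: store L5 := 52 | P0:I, P1:M(52), P2:I, P3:I | bus: BusRdX
[2] P1: store L5 := 21 | P0:I, P1:M(21), P2:I, P3:I | bus: none
[3] P3: load  L5 | P0:I, P1:S(21), P2:I, P3:S(21) | bus: BusRd,Flush
[4] P2: store L5 := 51 | P0:I, P1:I, P2:M(51), P3:I | bus: BusRdX
[5] P2: store L3 := 57 | P0:I, P1:I, P2:M(57), P3:I | bus: BusRdX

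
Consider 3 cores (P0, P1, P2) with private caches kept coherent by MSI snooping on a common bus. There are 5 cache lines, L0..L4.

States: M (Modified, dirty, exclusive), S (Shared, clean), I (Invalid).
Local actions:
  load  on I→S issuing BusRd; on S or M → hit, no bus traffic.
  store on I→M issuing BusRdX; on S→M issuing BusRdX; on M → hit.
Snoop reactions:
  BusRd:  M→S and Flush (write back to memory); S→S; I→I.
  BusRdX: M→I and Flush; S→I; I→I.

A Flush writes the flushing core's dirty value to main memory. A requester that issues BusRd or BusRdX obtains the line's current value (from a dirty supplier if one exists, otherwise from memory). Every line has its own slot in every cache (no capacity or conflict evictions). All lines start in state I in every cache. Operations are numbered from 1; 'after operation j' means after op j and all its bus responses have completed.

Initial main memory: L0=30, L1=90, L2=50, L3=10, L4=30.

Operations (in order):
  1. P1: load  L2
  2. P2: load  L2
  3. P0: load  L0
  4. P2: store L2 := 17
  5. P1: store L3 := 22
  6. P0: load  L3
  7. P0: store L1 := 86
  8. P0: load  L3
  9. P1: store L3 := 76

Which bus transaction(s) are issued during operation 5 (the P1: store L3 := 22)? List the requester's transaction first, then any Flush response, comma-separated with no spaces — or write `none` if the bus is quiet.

bus = BusRdX

1. P1: load  L2  bus=[BusRd]  L2: P0=I P1=S P2=I  mem[L2]=50
2. P2: load  L2  bus=[BusRd]  L2: P0=I P1=S P2=S  mem[L2]=50
3. P0: load  L0  bus=[BusRd]  L0: P0=S P1=I P2=I  mem[L0]=30
4. P2: store L2 := 17  bus=[BusRdX]  L2: P0=I P1=I P2=M  mem[L2]=50
5. P1: store L3 := 22  bus=[BusRdX]  L3: P0=I P1=M P2=I  mem[L3]=10
6. P0: load  L3  bus=[BusRd,Flush]  L3: P0=S P1=S P2=I  mem[L3]=22
7. P0: store L1 := 86  bus=[BusRdX]  L1: P0=M P1=I P2=I  mem[L1]=90
8. P0: load  L3  bus=[-]  L3: P0=S P1=S P2=I  mem[L3]=22
9. P1: store L3 := 76  bus=[BusRdX]  L3: P0=I P1=M P2=I  mem[L3]=22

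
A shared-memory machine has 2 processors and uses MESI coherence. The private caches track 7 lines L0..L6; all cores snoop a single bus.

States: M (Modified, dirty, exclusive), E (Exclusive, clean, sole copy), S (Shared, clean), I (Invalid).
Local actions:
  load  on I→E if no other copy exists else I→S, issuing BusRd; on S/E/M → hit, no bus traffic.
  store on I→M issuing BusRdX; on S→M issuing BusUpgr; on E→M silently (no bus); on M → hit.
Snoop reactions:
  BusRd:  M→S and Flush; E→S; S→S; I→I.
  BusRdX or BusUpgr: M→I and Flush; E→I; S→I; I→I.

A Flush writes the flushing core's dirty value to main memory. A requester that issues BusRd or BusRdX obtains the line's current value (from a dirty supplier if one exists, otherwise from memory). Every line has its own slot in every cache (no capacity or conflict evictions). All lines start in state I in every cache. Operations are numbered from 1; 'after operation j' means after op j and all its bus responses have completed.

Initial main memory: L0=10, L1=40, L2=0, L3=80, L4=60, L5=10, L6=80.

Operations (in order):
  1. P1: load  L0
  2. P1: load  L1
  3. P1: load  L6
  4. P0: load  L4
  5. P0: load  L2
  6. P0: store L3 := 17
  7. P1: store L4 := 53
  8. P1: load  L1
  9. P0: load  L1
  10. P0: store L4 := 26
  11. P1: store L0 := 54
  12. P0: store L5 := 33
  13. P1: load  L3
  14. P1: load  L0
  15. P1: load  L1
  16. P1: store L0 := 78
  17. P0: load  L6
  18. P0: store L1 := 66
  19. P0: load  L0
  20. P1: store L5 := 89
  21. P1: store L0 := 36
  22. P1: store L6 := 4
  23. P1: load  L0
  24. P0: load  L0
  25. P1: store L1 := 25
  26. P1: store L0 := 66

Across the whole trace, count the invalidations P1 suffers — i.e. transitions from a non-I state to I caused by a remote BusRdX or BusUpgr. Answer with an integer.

invalidations = 2

step 1: P1: load  L0  ⟶  IE  (L0)  txn=BusRd  M[L0]=10
step 2: P1: load  L1  ⟶  IE  (L1)  txn=BusRd  M[L1]=40
step 3: P1: load  L6  ⟶  IE  (L6)  txn=BusRd  M[L6]=80
step 4: P0: load  L4  ⟶  EI  (L4)  txn=BusRd  M[L4]=60
step 5: P0: load  L2  ⟶  EI  (L2)  txn=BusRd  M[L2]=0
step 6: P0: store L3 := 17  ⟶  MI  (L3)  txn=BusRdX  M[L3]=80
step 7: P1: store L4 := 53  ⟶  IM  (L4)  txn=BusRdX  M[L4]=60
step 8: P1: load  L1  ⟶  IE  (L1)  txn=∅  M[L1]=40
step 9: P0: load  L1  ⟶  SS  (L1)  txn=BusRd  M[L1]=40
step 10: P0: store L4 := 26  ⟶  MI  (L4)  txn=BusRdX+Flush  M[L4]=53
step 11: P1: store L0 := 54  ⟶  IM  (L0)  txn=∅  M[L0]=10
step 12: P0: store L5 := 33  ⟶  MI  (L5)  txn=BusRdX  M[L5]=10
step 13: P1: load  L3  ⟶  SS  (L3)  txn=BusRd+Flush  M[L3]=17
step 14: P1: load  L0  ⟶  IM  (L0)  txn=∅  M[L0]=10
step 15: P1: load  L1  ⟶  SS  (L1)  txn=∅  M[L1]=40
step 16: P1: store L0 := 78  ⟶  IM  (L0)  txn=∅  M[L0]=10
step 17: P0: load  L6  ⟶  SS  (L6)  txn=BusRd  M[L6]=80
step 18: P0: store L1 := 66  ⟶  MI  (L1)  txn=BusUpgr  M[L1]=40
step 19: P0: load  L0  ⟶  SS  (L0)  txn=BusRd+Flush  M[L0]=78
step 20: P1: store L5 := 89  ⟶  IM  (L5)  txn=BusRdX+Flush  M[L5]=33
step 21: P1: store L0 := 36  ⟶  IM  (L0)  txn=BusUpgr  M[L0]=78
step 22: P1: store L6 := 4  ⟶  IM  (L6)  txn=BusUpgr  M[L6]=80
step 23: P1: load  L0  ⟶  IM  (L0)  txn=∅  M[L0]=78
step 24: P0: load  L0  ⟶  SS  (L0)  txn=BusRd+Flush  M[L0]=36
step 25: P1: store L1 := 25  ⟶  IM  (L1)  txn=BusRdX+Flush  M[L1]=66
step 26: P1: store L0 := 66  ⟶  IM  (L0)  txn=BusUpgr  M[L0]=36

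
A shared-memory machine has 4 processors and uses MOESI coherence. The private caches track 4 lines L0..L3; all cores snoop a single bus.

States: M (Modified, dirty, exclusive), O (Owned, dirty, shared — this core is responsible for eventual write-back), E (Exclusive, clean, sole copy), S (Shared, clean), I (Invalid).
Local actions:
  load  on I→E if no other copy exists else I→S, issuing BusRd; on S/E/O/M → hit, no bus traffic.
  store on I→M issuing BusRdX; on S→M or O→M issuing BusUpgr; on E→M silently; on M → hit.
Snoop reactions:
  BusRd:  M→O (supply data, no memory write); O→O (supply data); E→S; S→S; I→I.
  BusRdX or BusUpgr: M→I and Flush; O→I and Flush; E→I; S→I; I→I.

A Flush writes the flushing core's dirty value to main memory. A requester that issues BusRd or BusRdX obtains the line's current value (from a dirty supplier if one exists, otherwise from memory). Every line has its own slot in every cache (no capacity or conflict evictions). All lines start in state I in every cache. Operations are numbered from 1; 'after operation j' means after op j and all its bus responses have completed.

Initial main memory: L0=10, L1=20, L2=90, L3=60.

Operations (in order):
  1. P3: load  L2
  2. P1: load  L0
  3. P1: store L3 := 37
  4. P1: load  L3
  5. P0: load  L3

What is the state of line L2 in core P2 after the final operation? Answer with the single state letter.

  op1 P3: load  L2 → I/I/I/E on L2; bus BusRd; mem=90
  op2 P1: load  L0 → I/E/I/I on L0; bus BusRd; mem=10
  op3 P1: store L3 := 37 → I/M/I/I on L3; bus BusRdX; mem=60
  op4 P1: load  L3 → I/M/I/I on L3; bus (none); mem=60
  op5 P0: load  L3 → S/O/I/I on L3; bus BusRd; mem=60

state = I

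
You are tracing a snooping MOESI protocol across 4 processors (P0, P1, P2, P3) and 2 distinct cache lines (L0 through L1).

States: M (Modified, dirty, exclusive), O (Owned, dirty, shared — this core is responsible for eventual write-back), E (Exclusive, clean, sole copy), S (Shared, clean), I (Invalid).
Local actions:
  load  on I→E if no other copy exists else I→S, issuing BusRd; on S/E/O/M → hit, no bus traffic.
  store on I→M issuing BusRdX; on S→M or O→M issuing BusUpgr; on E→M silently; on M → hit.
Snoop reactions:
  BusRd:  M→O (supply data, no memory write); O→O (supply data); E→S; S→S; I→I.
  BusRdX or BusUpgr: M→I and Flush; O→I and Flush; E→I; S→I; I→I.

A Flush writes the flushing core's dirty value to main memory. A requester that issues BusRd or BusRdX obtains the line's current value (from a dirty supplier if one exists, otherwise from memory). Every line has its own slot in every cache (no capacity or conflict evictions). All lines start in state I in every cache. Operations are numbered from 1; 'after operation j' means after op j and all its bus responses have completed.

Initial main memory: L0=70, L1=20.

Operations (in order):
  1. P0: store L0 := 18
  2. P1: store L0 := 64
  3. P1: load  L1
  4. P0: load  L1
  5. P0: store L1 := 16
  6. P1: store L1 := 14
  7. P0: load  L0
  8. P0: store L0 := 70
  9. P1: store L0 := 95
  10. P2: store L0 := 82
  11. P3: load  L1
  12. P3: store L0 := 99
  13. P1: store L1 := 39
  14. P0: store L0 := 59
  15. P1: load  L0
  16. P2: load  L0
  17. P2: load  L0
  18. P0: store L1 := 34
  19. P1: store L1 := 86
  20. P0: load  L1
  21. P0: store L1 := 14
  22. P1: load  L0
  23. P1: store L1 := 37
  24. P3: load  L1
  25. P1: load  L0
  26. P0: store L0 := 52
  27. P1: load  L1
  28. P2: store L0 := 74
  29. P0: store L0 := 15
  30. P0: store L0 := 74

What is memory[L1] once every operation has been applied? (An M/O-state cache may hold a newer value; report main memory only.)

memory[L1] = 14

[1] P0: store L0 := 18 | P0:M(18), P1:I, P2:I, P3:I | bus: BusRdX
[2] P1: store L0 := 64 | P0:I, P1:M(64), P2:I, P3:I | bus: BusRdX,Flush
[3] P1: load  L1 | P0:I, P1:E(20), P2:I, P3:I | bus: BusRd
[4] P0: load  L1 | P0:S(20), P1:S(20), P2:I, P3:I | bus: BusRd
[5] P0: store L1 := 16 | P0:M(16), P1:I, P2:I, P3:I | bus: BusUpgr
[6] P1: store L1 := 14 | P0:I, P1:M(14), P2:I, P3:I | bus: BusRdX,Flush
[7] P0: load  L0 | P0:S(64), P1:O(64), P2:I, P3:I | bus: BusRd
[8] P0: store L0 := 70 | P0:M(70), P1:I, P2:I, P3:I | bus: BusUpgr,Flush
[9] P1: store L0 := 95 | P0:I, P1:M(95), P2:I, P3:I | bus: BusRdX,Flush
[10] P2: store L0 := 82 | P0:I, P1:I, P2:M(82), P3:I | bus: BusRdX,Flush
[11] P3: load  L1 | P0:I, P1:O(14), P2:I, P3:S(14) | bus: BusRd
[12] P3: store L0 := 99 | P0:I, P1:I, P2:I, P3:M(99) | bus: BusRdX,Flush
[13] P1: store L1 := 39 | P0:I, P1:M(39), P2:I, P3:I | bus: BusUpgr
[14] P0: store L0 := 59 | P0:M(59), P1:I, P2:I, P3:I | bus: BusRdX,Flush
[15] P1: load  L0 | P0:O(59), P1:S(59), P2:I, P3:I | bus: BusRd
[16] P2: load  L0 | P0:O(59), P1:S(59), P2:S(59), P3:I | bus: BusRd
[17] P2: load  L0 | P0:O(59), P1:S(59), P2:S(59), P3:I | bus: none
[18] P0: store L1 := 34 | P0:M(34), P1:I, P2:I, P3:I | bus: BusRdX,Flush
[19] P1: store L1 := 86 | P0:I, P1:M(86), P2:I, P3:I | bus: BusRdX,Flush
[20] P0: load  L1 | P0:S(86), P1:O(86), P2:I, P3:I | bus: BusRd
[21] P0: store L1 := 14 | P0:M(14), P1:I, P2:I, P3:I | bus: BusUpgr,Flush
[22] P1: load  L0 | P0:O(59), P1:S(59), P2:S(59), P3:I | bus: none
[23] P1: store L1 := 37 | P0:I, P1:M(37), P2:I, P3:I | bus: BusRdX,Flush
[24] P3: load  L1 | P0:I, P1:O(37), P2:I, P3:S(37) | bus: BusRd
[25] P1: load  L0 | P0:O(59), P1:S(59), P2:S(59), P3:I | bus: none
[26] P0: store L0 := 52 | P0:M(52), P1:I, P2:I, P3:I | bus: BusUpgr
[27] P1: load  L1 | P0:I, P1:O(37), P2:I, P3:S(37) | bus: none
[28] P2: store L0 := 74 | P0:I, P1:I, P2:M(74), P3:I | bus: BusRdX,Flush
[29] P0: store L0 := 15 | P0:M(15), P1:I, P2:I, P3:I | bus: BusRdX,Flush
[30] P0: store L0 := 74 | P0:M(74), P1:I, P2:I, P3:I | bus: none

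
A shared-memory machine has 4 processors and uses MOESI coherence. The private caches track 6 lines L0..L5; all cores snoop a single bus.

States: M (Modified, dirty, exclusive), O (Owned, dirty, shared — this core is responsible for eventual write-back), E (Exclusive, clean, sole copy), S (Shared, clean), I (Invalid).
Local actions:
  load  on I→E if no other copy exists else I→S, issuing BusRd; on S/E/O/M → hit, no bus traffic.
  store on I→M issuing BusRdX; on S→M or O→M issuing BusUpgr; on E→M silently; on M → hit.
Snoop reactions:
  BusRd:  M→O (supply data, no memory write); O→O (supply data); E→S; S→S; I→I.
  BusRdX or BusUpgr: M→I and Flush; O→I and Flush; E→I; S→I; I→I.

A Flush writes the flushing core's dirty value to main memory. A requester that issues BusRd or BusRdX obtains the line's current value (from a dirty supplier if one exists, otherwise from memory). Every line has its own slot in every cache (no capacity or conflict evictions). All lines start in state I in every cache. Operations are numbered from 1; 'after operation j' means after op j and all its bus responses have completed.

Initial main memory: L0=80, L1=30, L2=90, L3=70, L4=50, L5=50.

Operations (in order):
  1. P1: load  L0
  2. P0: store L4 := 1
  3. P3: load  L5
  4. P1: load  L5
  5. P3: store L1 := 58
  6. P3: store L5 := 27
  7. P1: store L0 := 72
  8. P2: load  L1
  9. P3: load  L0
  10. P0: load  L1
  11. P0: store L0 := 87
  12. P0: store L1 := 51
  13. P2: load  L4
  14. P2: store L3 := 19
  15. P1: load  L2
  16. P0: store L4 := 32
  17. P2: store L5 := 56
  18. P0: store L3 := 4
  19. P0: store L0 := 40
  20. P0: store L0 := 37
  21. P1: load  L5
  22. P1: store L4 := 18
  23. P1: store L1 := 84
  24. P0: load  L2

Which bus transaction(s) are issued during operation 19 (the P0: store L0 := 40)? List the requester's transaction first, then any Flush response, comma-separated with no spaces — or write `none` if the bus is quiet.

bus = none

[1] P1: load  L0 | P0:I, P1:E(80), P2:I, P3:I | bus: BusRd
[2] P0: store L4 := 1 | P0:M(1), P1:I, P2:I, P3:I | bus: BusRdX
[3] P3: load  L5 | P0:I, P1:I, P2:I, P3:E(50) | bus: BusRd
[4] P1: load  L5 | P0:I, P1:S(50), P2:I, P3:S(50) | bus: BusRd
[5] P3: store L1 := 58 | P0:I, P1:I, P2:I, P3:M(58) | bus: BusRdX
[6] P3: store L5 := 27 | P0:I, P1:I, P2:I, P3:M(27) | bus: BusUpgr
[7] P1: store L0 := 72 | P0:I, P1:M(72), P2:I, P3:I | bus: none
[8] P2: load  L1 | P0:I, P1:I, P2:S(58), P3:O(58) | bus: BusRd
[9] P3: load  L0 | P0:I, P1:O(72), P2:I, P3:S(72) | bus: BusRd
[10] P0: load  L1 | P0:S(58), P1:I, P2:S(58), P3:O(58) | bus: BusRd
[11] P0: store L0 := 87 | P0:M(87), P1:I, P2:I, P3:I | bus: BusRdX,Flush
[12] P0: store L1 := 51 | P0:M(51), P1:I, P2:I, P3:I | bus: BusUpgr,Flush
[13] P2: load  L4 | P0:O(1), P1:I, P2:S(1), P3:I | bus: BusRd
[14] P2: store L3 := 19 | P0:I, P1:I, P2:M(19), P3:I | bus: BusRdX
[15] P1: load  L2 | P0:I, P1:E(90), P2:I, P3:I | bus: BusRd
[16] P0: store L4 := 32 | P0:M(32), P1:I, P2:I, P3:I | bus: BusUpgr
[17] P2: store L5 := 56 | P0:I, P1:I, P2:M(56), P3:I | bus: BusRdX,Flush
[18] P0: store L3 := 4 | P0:M(4), P1:I, P2:I, P3:I | bus: BusRdX,Flush
[19] P0: store L0 := 40 | P0:M(40), P1:I, P2:I, P3:I | bus: none
[20] P0: store L0 := 37 | P0:M(37), P1:I, P2:I, P3:I | bus: none
[21] P1: load  L5 | P0:I, P1:S(56), P2:O(56), P3:I | bus: BusRd
[22] P1: store L4 := 18 | P0:I, P1:M(18), P2:I, P3:I | bus: BusRdX,Flush
[23] P1: store L1 := 84 | P0:I, P1:M(84), P2:I, P3:I | bus: BusRdX,Flush
[24] P0: load  L2 | P0:S(90), P1:S(90), P2:I, P3:I | bus: BusRd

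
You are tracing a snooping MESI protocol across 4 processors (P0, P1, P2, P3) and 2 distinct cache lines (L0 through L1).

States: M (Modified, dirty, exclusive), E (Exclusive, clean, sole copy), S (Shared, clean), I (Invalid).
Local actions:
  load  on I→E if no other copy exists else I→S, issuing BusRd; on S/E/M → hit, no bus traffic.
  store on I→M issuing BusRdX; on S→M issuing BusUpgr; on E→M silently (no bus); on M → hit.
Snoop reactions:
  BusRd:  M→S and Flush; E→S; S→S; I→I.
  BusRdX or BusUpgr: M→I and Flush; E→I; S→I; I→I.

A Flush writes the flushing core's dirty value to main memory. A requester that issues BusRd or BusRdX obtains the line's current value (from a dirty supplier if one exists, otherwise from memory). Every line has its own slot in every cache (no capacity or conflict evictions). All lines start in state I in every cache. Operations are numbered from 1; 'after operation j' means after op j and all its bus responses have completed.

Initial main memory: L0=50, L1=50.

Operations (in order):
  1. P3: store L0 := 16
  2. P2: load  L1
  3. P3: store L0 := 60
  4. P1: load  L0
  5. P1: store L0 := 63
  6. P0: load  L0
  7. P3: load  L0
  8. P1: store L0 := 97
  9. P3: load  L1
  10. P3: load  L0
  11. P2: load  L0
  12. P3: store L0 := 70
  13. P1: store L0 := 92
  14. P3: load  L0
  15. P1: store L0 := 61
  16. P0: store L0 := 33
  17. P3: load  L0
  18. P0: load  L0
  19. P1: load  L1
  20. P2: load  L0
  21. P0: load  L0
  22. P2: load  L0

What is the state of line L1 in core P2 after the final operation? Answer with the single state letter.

1. P3: store L0 := 16  bus=[BusRdX]  L0: P0=I P1=I P2=I P3=M  mem[L0]=50
2. P2: load  L1  bus=[BusRd]  L1: P0=I P1=I P2=E P3=I  mem[L1]=50
3. P3: store L0 := 60  bus=[-]  L0: P0=I P1=I P2=I P3=M  mem[L0]=50
4. P1: load  L0  bus=[BusRd,Flush]  L0: P0=I P1=S P2=I P3=S  mem[L0]=60
5. P1: store L0 := 63  bus=[BusUpgr]  L0: P0=I P1=M P2=I P3=I  mem[L0]=60
6. P0: load  L0  bus=[BusRd,Flush]  L0: P0=S P1=S P2=I P3=I  mem[L0]=63
7. P3: load  L0  bus=[BusRd]  L0: P0=S P1=S P2=I P3=S  mem[L0]=63
8. P1: store L0 := 97  bus=[BusUpgr]  L0: P0=I P1=M P2=I P3=I  mem[L0]=63
9. P3: load  L1  bus=[BusRd]  L1: P0=I P1=I P2=S P3=S  mem[L1]=50
10. P3: load  L0  bus=[BusRd,Flush]  L0: P0=I P1=S P2=I P3=S  mem[L0]=97
11. P2: load  L0  bus=[BusRd]  L0: P0=I P1=S P2=S P3=S  mem[L0]=97
12. P3: store L0 := 70  bus=[BusUpgr]  L0: P0=I P1=I P2=I P3=M  mem[L0]=97
13. P1: store L0 := 92  bus=[BusRdX,Flush]  L0: P0=I P1=M P2=I P3=I  mem[L0]=70
14. P3: load  L0  bus=[BusRd,Flush]  L0: P0=I P1=S P2=I P3=S  mem[L0]=92
15. P1: store L0 := 61  bus=[BusUpgr]  L0: P0=I P1=M P2=I P3=I  mem[L0]=92
16. P0: store L0 := 33  bus=[BusRdX,Flush]  L0: P0=M P1=I P2=I P3=I  mem[L0]=61
17. P3: load  L0  bus=[BusRd,Flush]  L0: P0=S P1=I P2=I P3=S  mem[L0]=33
18. P0: load  L0  bus=[-]  L0: P0=S P1=I P2=I P3=S  mem[L0]=33
19. P1: load  L1  bus=[BusRd]  L1: P0=I P1=S P2=S P3=S  mem[L1]=50
20. P2: load  L0  bus=[BusRd]  L0: P0=S P1=I P2=S P3=S  mem[L0]=33
21. P0: load  L0  bus=[-]  L0: P0=S P1=I P2=S P3=S  mem[L0]=33
22. P2: load  L0  bus=[-]  L0: P0=S P1=I P2=S P3=S  mem[L0]=33

state = S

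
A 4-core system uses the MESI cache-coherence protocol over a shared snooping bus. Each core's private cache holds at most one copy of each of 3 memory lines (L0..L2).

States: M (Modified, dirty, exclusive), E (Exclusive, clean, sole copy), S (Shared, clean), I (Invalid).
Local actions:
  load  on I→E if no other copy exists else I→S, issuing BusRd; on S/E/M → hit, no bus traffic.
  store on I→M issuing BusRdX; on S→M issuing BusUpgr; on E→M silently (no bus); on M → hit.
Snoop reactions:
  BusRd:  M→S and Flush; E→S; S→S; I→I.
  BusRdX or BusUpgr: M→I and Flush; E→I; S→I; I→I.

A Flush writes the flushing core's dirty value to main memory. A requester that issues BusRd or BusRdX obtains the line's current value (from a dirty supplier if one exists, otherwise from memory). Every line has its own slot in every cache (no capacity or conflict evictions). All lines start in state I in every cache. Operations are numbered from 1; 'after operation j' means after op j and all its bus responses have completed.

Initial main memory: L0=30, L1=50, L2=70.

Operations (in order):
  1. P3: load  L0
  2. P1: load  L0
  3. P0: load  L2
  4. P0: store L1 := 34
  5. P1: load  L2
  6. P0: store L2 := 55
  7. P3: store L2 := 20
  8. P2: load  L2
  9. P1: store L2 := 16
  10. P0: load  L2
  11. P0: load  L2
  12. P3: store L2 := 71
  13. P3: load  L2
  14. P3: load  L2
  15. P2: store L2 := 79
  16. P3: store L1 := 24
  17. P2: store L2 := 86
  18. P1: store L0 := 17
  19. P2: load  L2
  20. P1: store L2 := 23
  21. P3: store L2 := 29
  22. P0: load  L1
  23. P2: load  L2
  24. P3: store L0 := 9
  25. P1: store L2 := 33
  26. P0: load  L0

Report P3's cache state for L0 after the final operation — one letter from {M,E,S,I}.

[1] P3: load  L0 | P0:I, P1:I, P2:I, P3:E(30) | bus: BusRd
[2] P1: load  L0 | P0:I, P1:S(30), P2:I, P3:S(30) | bus: BusRd
[3] P0: load  L2 | P0:E(70), P1:I, P2:I, P3:I | bus: BusRd
[4] P0: store L1 := 34 | P0:M(34), P1:I, P2:I, P3:I | bus: BusRdX
[5] P1: load  L2 | P0:S(70), P1:S(70), P2:I, P3:I | bus: BusRd
[6] P0: store L2 := 55 | P0:M(55), P1:I, P2:I, P3:I | bus: BusUpgr
[7] P3: store L2 := 20 | P0:I, P1:I, P2:I, P3:M(20) | bus: BusRdX,Flush
[8] P2: load  L2 | P0:I, P1:I, P2:S(20), P3:S(20) | bus: BusRd,Flush
[9] P1: store L2 := 16 | P0:I, P1:M(16), P2:I, P3:I | bus: BusRdX
[10] P0: load  L2 | P0:S(16), P1:S(16), P2:I, P3:I | bus: BusRd,Flush
[11] P0: load  L2 | P0:S(16), P1:S(16), P2:I, P3:I | bus: none
[12] P3: store L2 := 71 | P0:I, P1:I, P2:I, P3:M(71) | bus: BusRdX
[13] P3: load  L2 | P0:I, P1:I, P2:I, P3:M(71) | bus: none
[14] P3: load  L2 | P0:I, P1:I, P2:I, P3:M(71) | bus: none
[15] P2: store L2 := 79 | P0:I, P1:I, P2:M(79), P3:I | bus: BusRdX,Flush
[16] P3: store L1 := 24 | P0:I, P1:I, P2:I, P3:M(24) | bus: BusRdX,Flush
[17] P2: store L2 := 86 | P0:I, P1:I, P2:M(86), P3:I | bus: none
[18] P1: store L0 := 17 | P0:I, P1:M(17), P2:I, P3:I | bus: BusUpgr
[19] P2: load  L2 | P0:I, P1:I, P2:M(86), P3:I | bus: none
[20] P1: store L2 := 23 | P0:I, P1:M(23), P2:I, P3:I | bus: BusRdX,Flush
[21] P3: store L2 := 29 | P0:I, P1:I, P2:I, P3:M(29) | bus: BusRdX,Flush
[22] P0: load  L1 | P0:S(24), P1:I, P2:I, P3:S(24) | bus: BusRd,Flush
[23] P2: load  L2 | P0:I, P1:I, P2:S(29), P3:S(29) | bus: BusRd,Flush
[24] P3: store L0 := 9 | P0:I, P1:I, P2:I, P3:M(9) | bus: BusRdX,Flush
[25] P1: store L2 := 33 | P0:I, P1:M(33), P2:I, P3:I | bus: BusRdX
[26] P0: load  L0 | P0:S(9), P1:I, P2:I, P3:S(9) | bus: BusRd,Flush

state = S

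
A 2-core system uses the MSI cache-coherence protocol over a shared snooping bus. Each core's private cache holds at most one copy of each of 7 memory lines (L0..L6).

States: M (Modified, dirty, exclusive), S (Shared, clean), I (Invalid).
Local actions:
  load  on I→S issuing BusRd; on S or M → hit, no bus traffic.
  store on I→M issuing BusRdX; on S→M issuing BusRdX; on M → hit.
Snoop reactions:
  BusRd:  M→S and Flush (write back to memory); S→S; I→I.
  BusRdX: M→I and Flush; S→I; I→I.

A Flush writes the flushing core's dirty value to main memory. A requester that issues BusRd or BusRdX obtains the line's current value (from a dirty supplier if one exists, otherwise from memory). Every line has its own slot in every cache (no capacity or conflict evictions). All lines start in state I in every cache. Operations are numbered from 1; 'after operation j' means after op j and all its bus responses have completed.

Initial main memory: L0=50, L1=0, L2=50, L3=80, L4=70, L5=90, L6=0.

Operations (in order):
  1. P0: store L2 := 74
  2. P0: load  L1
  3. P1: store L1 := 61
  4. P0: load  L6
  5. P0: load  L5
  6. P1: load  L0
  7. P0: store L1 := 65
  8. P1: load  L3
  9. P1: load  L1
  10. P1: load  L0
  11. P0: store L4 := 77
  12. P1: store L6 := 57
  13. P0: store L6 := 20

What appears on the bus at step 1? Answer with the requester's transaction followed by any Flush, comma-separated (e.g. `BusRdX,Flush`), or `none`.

[1] P0: store L2 := 74 | P0:M(74), P1:I | bus: BusRdX
[2] P0: load  L1 | P0:S(0), P1:I | bus: BusRd
[3] P1: store L1 := 61 | P0:I, P1:M(61) | bus: BusRdX
[4] P0: load  L6 | P0:S(0), P1:I | bus: BusRd
[5] P0: load  L5 | P0:S(90), P1:I | bus: BusRd
[6] P1: load  L0 | P0:I, P1:S(50) | bus: BusRd
[7] P0: store L1 := 65 | P0:M(65), P1:I | bus: BusRdX,Flush
[8] P1: load  L3 | P0:I, P1:S(80) | bus: BusRd
[9] P1: load  L1 | P0:S(65), P1:S(65) | bus: BusRd,Flush
[10] P1: load  L0 | P0:I, P1:S(50) | bus: none
[11] P0: store L4 := 77 | P0:M(77), P1:I | bus: BusRdX
[12] P1: store L6 := 57 | P0:I, P1:M(57) | bus: BusRdX
[13] P0: store L6 := 20 | P0:M(20), P1:I | bus: BusRdX,Flush

bus = BusRdX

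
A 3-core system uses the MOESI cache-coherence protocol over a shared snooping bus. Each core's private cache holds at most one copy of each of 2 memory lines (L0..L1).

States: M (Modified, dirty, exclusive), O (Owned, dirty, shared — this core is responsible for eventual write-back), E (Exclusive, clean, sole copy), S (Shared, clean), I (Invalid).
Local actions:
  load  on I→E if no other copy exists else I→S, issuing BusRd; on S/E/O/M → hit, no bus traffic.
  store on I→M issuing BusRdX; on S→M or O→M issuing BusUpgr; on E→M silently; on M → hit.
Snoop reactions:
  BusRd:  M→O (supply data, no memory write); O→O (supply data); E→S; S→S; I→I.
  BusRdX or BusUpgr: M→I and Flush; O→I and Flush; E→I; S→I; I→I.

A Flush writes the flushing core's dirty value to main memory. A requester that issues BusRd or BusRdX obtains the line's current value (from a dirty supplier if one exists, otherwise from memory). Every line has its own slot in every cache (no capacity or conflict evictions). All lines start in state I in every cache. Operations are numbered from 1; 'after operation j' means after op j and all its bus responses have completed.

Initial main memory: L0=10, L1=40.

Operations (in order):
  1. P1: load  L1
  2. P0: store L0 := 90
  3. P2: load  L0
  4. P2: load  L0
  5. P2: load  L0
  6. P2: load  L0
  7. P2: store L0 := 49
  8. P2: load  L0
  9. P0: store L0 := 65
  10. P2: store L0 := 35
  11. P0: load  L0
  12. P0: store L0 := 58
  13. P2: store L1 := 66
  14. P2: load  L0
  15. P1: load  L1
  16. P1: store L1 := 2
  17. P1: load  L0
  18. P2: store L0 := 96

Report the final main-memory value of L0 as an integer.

memory[L0] = 58

1. P1: load  L1  bus=[BusRd]  L1: P0=I P1=E P2=I  mem[L1]=40
2. P0: store L0 := 90  bus=[BusRdX]  L0: P0=M P1=I P2=I  mem[L0]=10
3. P2: load  L0  bus=[BusRd]  L0: P0=O P1=I P2=S  mem[L0]=10
4. P2: load  L0  bus=[-]  L0: P0=O P1=I P2=S  mem[L0]=10
5. P2: load  L0  bus=[-]  L0: P0=O P1=I P2=S  mem[L0]=10
6. P2: load  L0  bus=[-]  L0: P0=O P1=I P2=S  mem[L0]=10
7. P2: store L0 := 49  bus=[BusUpgr,Flush]  L0: P0=I P1=I P2=M  mem[L0]=90
8. P2: load  L0  bus=[-]  L0: P0=I P1=I P2=M  mem[L0]=90
9. P0: store L0 := 65  bus=[BusRdX,Flush]  L0: P0=M P1=I P2=I  mem[L0]=49
10. P2: store L0 := 35  bus=[BusRdX,Flush]  L0: P0=I P1=I P2=M  mem[L0]=65
11. P0: load  L0  bus=[BusRd]  L0: P0=S P1=I P2=O  mem[L0]=65
12. P0: store L0 := 58  bus=[BusUpgr,Flush]  L0: P0=M P1=I P2=I  mem[L0]=35
13. P2: store L1 := 66  bus=[BusRdX]  L1: P0=I P1=I P2=M  mem[L1]=40
14. P2: load  L0  bus=[BusRd]  L0: P0=O P1=I P2=S  mem[L0]=35
15. P1: load  L1  bus=[BusRd]  L1: P0=I P1=S P2=O  mem[L1]=40
16. P1: store L1 := 2  bus=[BusUpgr,Flush]  L1: P0=I P1=M P2=I  mem[L1]=66
17. P1: load  L0  bus=[BusRd]  L0: P0=O P1=S P2=S  mem[L0]=35
18. P2: store L0 := 96  bus=[BusUpgr,Flush]  L0: P0=I P1=I P2=M  mem[L0]=58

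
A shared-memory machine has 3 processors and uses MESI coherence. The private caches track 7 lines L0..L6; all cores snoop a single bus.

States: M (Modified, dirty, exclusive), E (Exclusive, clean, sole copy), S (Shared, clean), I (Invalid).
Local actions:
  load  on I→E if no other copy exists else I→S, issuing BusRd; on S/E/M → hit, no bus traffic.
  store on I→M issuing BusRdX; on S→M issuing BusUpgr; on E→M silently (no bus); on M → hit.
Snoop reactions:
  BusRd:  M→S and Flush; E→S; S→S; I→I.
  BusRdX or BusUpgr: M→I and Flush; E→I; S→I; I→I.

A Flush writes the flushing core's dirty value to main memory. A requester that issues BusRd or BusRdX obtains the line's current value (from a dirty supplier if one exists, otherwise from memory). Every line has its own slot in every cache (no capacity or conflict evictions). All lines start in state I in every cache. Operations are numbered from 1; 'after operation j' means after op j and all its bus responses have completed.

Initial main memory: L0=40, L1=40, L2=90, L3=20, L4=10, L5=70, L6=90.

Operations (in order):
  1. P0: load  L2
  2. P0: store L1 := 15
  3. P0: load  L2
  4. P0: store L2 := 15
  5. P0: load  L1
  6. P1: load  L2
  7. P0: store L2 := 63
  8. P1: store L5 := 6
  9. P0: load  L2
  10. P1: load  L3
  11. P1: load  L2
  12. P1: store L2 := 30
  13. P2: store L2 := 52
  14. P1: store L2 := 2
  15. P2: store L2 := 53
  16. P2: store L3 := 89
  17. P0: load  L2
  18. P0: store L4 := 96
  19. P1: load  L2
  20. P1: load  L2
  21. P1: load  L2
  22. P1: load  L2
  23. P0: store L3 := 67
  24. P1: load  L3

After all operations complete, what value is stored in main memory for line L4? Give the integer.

1. P0: load  L2  bus=[BusRd]  L2: P0=E P1=I P2=I  mem[L2]=90
2. P0: store L1 := 15  bus=[BusRdX]  L1: P0=M P1=I P2=I  mem[L1]=40
3. P0: load  L2  bus=[-]  L2: P0=E P1=I P2=I  mem[L2]=90
4. P0: store L2 := 15  bus=[-]  L2: P0=M P1=I P2=I  mem[L2]=90
5. P0: load  L1  bus=[-]  L1: P0=M P1=I P2=I  mem[L1]=40
6. P1: load  L2  bus=[BusRd,Flush]  L2: P0=S P1=S P2=I  mem[L2]=15
7. P0: store L2 := 63  bus=[BusUpgr]  L2: P0=M P1=I P2=I  mem[L2]=15
8. P1: store L5 := 6  bus=[BusRdX]  L5: P0=I P1=M P2=I  mem[L5]=70
9. P0: load  L2  bus=[-]  L2: P0=M P1=I P2=I  mem[L2]=15
10. P1: load  L3  bus=[BusRd]  L3: P0=I P1=E P2=I  mem[L3]=20
11. P1: load  L2  bus=[BusRd,Flush]  L2: P0=S P1=S P2=I  mem[L2]=63
12. P1: store L2 := 30  bus=[BusUpgr]  L2: P0=I P1=M P2=I  mem[L2]=63
13. P2: store L2 := 52  bus=[BusRdX,Flush]  L2: P0=I P1=I P2=M  mem[L2]=30
14. P1: store L2 := 2  bus=[BusRdX,Flush]  L2: P0=I P1=M P2=I  mem[L2]=52
15. P2: store L2 := 53  bus=[BusRdX,Flush]  L2: P0=I P1=I P2=M  mem[L2]=2
16. P2: store L3 := 89  bus=[BusRdX]  L3: P0=I P1=I P2=M  mem[L3]=20
17. P0: load  L2  bus=[BusRd,Flush]  L2: P0=S P1=I P2=S  mem[L2]=53
18. P0: store L4 := 96  bus=[BusRdX]  L4: P0=M P1=I P2=I  mem[L4]=10
19. P1: load  L2  bus=[BusRd]  L2: P0=S P1=S P2=S  mem[L2]=53
20. P1: load  L2  bus=[-]  L2: P0=S P1=S P2=S  mem[L2]=53
21. P1: load  L2  bus=[-]  L2: P0=S P1=S P2=S  mem[L2]=53
22. P1: load  L2  bus=[-]  L2: P0=S P1=S P2=S  mem[L2]=53
23. P0: store L3 := 67  bus=[BusRdX,Flush]  L3: P0=M P1=I P2=I  mem[L3]=89
24. P1: load  L3  bus=[BusRd,Flush]  L3: P0=S P1=S P2=I  mem[L3]=67

memory[L4] = 10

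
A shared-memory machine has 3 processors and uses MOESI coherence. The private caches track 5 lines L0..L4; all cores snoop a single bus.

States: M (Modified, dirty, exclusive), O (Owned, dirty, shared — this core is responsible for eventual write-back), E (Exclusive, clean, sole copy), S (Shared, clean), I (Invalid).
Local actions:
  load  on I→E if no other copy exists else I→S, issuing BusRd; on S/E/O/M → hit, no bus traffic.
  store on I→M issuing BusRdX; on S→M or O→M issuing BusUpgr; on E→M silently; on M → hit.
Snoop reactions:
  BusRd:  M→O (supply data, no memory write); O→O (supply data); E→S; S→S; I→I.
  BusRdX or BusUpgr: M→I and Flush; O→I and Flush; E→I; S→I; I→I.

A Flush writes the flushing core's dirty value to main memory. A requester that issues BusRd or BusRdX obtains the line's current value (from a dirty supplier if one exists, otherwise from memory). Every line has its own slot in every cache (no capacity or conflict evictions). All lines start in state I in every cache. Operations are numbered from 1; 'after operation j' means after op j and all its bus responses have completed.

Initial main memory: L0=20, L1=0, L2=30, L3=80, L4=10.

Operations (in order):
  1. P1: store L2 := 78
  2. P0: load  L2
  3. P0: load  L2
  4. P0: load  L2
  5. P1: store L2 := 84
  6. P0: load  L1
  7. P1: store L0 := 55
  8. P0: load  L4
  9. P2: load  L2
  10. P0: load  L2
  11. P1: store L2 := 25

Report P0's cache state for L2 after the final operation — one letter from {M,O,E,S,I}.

state = I

1. P1: store L2 := 78  bus=[BusRdX]  L2: P0=I P1=M P2=I  mem[L2]=30
2. P0: load  L2  bus=[BusRd]  L2: P0=S P1=O P2=I  mem[L2]=30
3. P0: load  L2  bus=[-]  L2: P0=S P1=O P2=I  mem[L2]=30
4. P0: load  L2  bus=[-]  L2: P0=S P1=O P2=I  mem[L2]=30
5. P1: store L2 := 84  bus=[BusUpgr]  L2: P0=I P1=M P2=I  mem[L2]=30
6. P0: load  L1  bus=[BusRd]  L1: P0=E P1=I P2=I  mem[L1]=0
7. P1: store L0 := 55  bus=[BusRdX]  L0: P0=I P1=M P2=I  mem[L0]=20
8. P0: load  L4  bus=[BusRd]  L4: P0=E P1=I P2=I  mem[L4]=10
9. P2: load  L2  bus=[BusRd]  L2: P0=I P1=O P2=S  mem[L2]=30
10. P0: load  L2  bus=[BusRd]  L2: P0=S P1=O P2=S  mem[L2]=30
11. P1: store L2 := 25  bus=[BusUpgr]  L2: P0=I P1=M P2=I  mem[L2]=30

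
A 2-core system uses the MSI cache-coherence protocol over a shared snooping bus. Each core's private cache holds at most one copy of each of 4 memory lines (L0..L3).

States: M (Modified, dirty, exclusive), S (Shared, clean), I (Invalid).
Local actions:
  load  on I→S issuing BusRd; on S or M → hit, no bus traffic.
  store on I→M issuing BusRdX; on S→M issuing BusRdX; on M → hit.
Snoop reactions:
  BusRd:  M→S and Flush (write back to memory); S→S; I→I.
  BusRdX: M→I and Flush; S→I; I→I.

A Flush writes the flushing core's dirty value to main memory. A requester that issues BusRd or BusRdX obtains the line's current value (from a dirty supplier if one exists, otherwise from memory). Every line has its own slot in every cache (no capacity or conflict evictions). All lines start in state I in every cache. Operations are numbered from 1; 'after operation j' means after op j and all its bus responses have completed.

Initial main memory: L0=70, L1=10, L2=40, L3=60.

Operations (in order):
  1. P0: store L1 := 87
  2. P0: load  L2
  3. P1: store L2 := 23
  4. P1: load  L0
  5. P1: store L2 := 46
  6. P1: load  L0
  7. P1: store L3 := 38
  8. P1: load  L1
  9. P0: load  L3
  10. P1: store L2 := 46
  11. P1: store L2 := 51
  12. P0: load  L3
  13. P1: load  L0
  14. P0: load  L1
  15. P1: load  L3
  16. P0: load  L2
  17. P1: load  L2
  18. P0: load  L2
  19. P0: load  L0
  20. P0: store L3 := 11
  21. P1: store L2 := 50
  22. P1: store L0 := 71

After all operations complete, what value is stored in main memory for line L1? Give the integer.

memory[L1] = 87

  op1 P0: store L1 := 87 → M/I on L1; bus BusRdX; mem=10
  op2 P0: load  L2 → S/I on L2; bus BusRd; mem=40
  op3 P1: store L2 := 23 → I/M on L2; bus BusRdX; mem=40
  op4 P1: load  L0 → I/S on L0; bus BusRd; mem=70
  op5 P1: store L2 := 46 → I/M on L2; bus (none); mem=40
  op6 P1: load  L0 → I/S on L0; bus (none); mem=70
  op7 P1: store L3 := 38 → I/M on L3; bus BusRdX; mem=60
  op8 P1: load  L1 → S/S on L1; bus BusRd Flush; mem=87
  op9 P0: load  L3 → S/S on L3; bus BusRd Flush; mem=38
  op10 P1: store L2 := 46 → I/M on L2; bus (none); mem=40
  op11 P1: store L2 := 51 → I/M on L2; bus (none); mem=40
  op12 P0: load  L3 → S/S on L3; bus (none); mem=38
  op13 P1: load  L0 → I/S on L0; bus (none); mem=70
  op14 P0: load  L1 → S/S on L1; bus (none); mem=87
  op15 P1: load  L3 → S/S on L3; bus (none); mem=38
  op16 P0: load  L2 → S/S on L2; bus BusRd Flush; mem=51
  op17 P1: load  L2 → S/S on L2; bus (none); mem=51
  op18 P0: load  L2 → S/S on L2; bus (none); mem=51
  op19 P0: load  L0 → S/S on L0; bus BusRd; mem=70
  op20 P0: store L3 := 11 → M/I on L3; bus BusRdX; mem=38
  op21 P1: store L2 := 50 → I/M on L2; bus BusRdX; mem=51
  op22 P1: store L0 := 71 → I/M on L0; bus BusRdX; mem=70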